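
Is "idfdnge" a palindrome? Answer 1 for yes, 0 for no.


Input: idfdnge
Reversed: egndfdi
  Compare pos 0 ('i') with pos 6 ('e'): MISMATCH
  Compare pos 1 ('d') with pos 5 ('g'): MISMATCH
  Compare pos 2 ('f') with pos 4 ('n'): MISMATCH
Result: not a palindrome

0


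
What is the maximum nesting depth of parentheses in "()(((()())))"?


Input: "()(((()())))"
Tracking depth:
  Position 0 '(': depth becomes 1
  Position 1 ')': depth becomes 0
  Position 2 '(': depth becomes 1
  Position 3 '(': depth becomes 2
  Position 4 '(': depth becomes 3
  Position 5 '(': depth becomes 4
  Position 6 ')': depth becomes 3
  Position 7 '(': depth becomes 4
  Position 8 ')': depth becomes 3
  Position 9 ')': depth becomes 2
  Position 10 ')': depth becomes 1
  Position 11 ')': depth becomes 0
Maximum depth reached: 4

4


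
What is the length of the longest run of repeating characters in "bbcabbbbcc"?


Input: "bbcabbbbcc"
Scanning for longest run:
  Position 1 ('b'): continues run of 'b', length=2
  Position 2 ('c'): new char, reset run to 1
  Position 3 ('a'): new char, reset run to 1
  Position 4 ('b'): new char, reset run to 1
  Position 5 ('b'): continues run of 'b', length=2
  Position 6 ('b'): continues run of 'b', length=3
  Position 7 ('b'): continues run of 'b', length=4
  Position 8 ('c'): new char, reset run to 1
  Position 9 ('c'): continues run of 'c', length=2
Longest run: 'b' with length 4

4


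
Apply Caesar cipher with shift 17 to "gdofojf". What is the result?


Caesar cipher: shift "gdofojf" by 17
  'g' (pos 6) + 17 = pos 23 = 'x'
  'd' (pos 3) + 17 = pos 20 = 'u'
  'o' (pos 14) + 17 = pos 5 = 'f'
  'f' (pos 5) + 17 = pos 22 = 'w'
  'o' (pos 14) + 17 = pos 5 = 'f'
  'j' (pos 9) + 17 = pos 0 = 'a'
  'f' (pos 5) + 17 = pos 22 = 'w'
Result: xufwfaw

xufwfaw


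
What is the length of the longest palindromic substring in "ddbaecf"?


Input: "ddbaecf"
Checking substrings for palindromes:
  [0:2] "dd" (len 2) => palindrome
Longest palindromic substring: "dd" with length 2

2


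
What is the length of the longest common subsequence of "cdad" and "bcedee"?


LCS of "cdad" and "bcedee"
DP table:
           b    c    e    d    e    e
      0    0    0    0    0    0    0
  c   0    0    1    1    1    1    1
  d   0    0    1    1    2    2    2
  a   0    0    1    1    2    2    2
  d   0    0    1    1    2    2    2
LCS length = dp[4][6] = 2

2


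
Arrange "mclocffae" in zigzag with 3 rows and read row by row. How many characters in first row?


Zigzag "mclocffae" into 3 rows:
Placing characters:
  'm' => row 0
  'c' => row 1
  'l' => row 2
  'o' => row 1
  'c' => row 0
  'f' => row 1
  'f' => row 2
  'a' => row 1
  'e' => row 0
Rows:
  Row 0: "mce"
  Row 1: "cofa"
  Row 2: "lf"
First row length: 3

3


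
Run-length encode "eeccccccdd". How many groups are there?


Input: eeccccccdd
Scanning for consecutive runs:
  Group 1: 'e' x 2 (positions 0-1)
  Group 2: 'c' x 6 (positions 2-7)
  Group 3: 'd' x 2 (positions 8-9)
Total groups: 3

3


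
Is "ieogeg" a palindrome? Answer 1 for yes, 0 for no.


Input: ieogeg
Reversed: gegoei
  Compare pos 0 ('i') with pos 5 ('g'): MISMATCH
  Compare pos 1 ('e') with pos 4 ('e'): match
  Compare pos 2 ('o') with pos 3 ('g'): MISMATCH
Result: not a palindrome

0


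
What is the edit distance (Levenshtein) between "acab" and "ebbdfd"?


Computing edit distance: "acab" -> "ebbdfd"
DP table:
           e    b    b    d    f    d
      0    1    2    3    4    5    6
  a   1    1    2    3    4    5    6
  c   2    2    2    3    4    5    6
  a   3    3    3    3    4    5    6
  b   4    4    3    3    4    5    6
Edit distance = dp[4][6] = 6

6


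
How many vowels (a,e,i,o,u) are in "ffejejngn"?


Input: ffejejngn
Checking each character:
  'f' at position 0: consonant
  'f' at position 1: consonant
  'e' at position 2: vowel (running total: 1)
  'j' at position 3: consonant
  'e' at position 4: vowel (running total: 2)
  'j' at position 5: consonant
  'n' at position 6: consonant
  'g' at position 7: consonant
  'n' at position 8: consonant
Total vowels: 2

2


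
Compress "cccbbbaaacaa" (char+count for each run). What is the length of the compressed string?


Input: cccbbbaaacaa
Runs:
  'c' x 3 => "c3"
  'b' x 3 => "b3"
  'a' x 3 => "a3"
  'c' x 1 => "c1"
  'a' x 2 => "a2"
Compressed: "c3b3a3c1a2"
Compressed length: 10

10


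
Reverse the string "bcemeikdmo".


Input: bcemeikdmo
Reading characters right to left:
  Position 9: 'o'
  Position 8: 'm'
  Position 7: 'd'
  Position 6: 'k'
  Position 5: 'i'
  Position 4: 'e'
  Position 3: 'm'
  Position 2: 'e'
  Position 1: 'c'
  Position 0: 'b'
Reversed: omdkiemecb

omdkiemecb


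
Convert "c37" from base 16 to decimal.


Input: "c37" in base 16
Positional expansion:
  Digit 'c' (value 12) x 16^2 = 3072
  Digit '3' (value 3) x 16^1 = 48
  Digit '7' (value 7) x 16^0 = 7
Sum = 3127

3127


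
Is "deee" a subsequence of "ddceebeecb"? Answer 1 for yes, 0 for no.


Check if "deee" is a subsequence of "ddceebeecb"
Greedy scan:
  Position 0 ('d'): matches sub[0] = 'd'
  Position 1 ('d'): no match needed
  Position 2 ('c'): no match needed
  Position 3 ('e'): matches sub[1] = 'e'
  Position 4 ('e'): matches sub[2] = 'e'
  Position 5 ('b'): no match needed
  Position 6 ('e'): matches sub[3] = 'e'
  Position 7 ('e'): no match needed
  Position 8 ('c'): no match needed
  Position 9 ('b'): no match needed
All 4 characters matched => is a subsequence

1


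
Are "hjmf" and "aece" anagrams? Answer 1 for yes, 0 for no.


Strings: "hjmf", "aece"
Sorted first:  fhjm
Sorted second: acee
Differ at position 0: 'f' vs 'a' => not anagrams

0


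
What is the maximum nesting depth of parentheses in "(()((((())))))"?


Input: "(()((((())))))"
Tracking depth:
  Position 0 '(': depth becomes 1
  Position 1 '(': depth becomes 2
  Position 2 ')': depth becomes 1
  Position 3 '(': depth becomes 2
  Position 4 '(': depth becomes 3
  Position 5 '(': depth becomes 4
  Position 6 '(': depth becomes 5
  Position 7 '(': depth becomes 6
  Position 8 ')': depth becomes 5
  Position 9 ')': depth becomes 4
  Position 10 ')': depth becomes 3
  Position 11 ')': depth becomes 2
  Position 12 ')': depth becomes 1
  Position 13 ')': depth becomes 0
Maximum depth reached: 6

6


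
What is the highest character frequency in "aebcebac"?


Input: aebcebac
Character counts:
  'a': 2
  'b': 2
  'c': 2
  'e': 2
Maximum frequency: 2

2


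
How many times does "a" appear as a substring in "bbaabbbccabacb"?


Searching for "a" in "bbaabbbccabacb"
Scanning each position:
  Position 0: "b" => no
  Position 1: "b" => no
  Position 2: "a" => MATCH
  Position 3: "a" => MATCH
  Position 4: "b" => no
  Position 5: "b" => no
  Position 6: "b" => no
  Position 7: "c" => no
  Position 8: "c" => no
  Position 9: "a" => MATCH
  Position 10: "b" => no
  Position 11: "a" => MATCH
  Position 12: "c" => no
  Position 13: "b" => no
Total occurrences: 4

4


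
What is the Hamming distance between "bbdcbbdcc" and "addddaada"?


Comparing "bbdcbbdcc" and "addddaada" position by position:
  Position 0: 'b' vs 'a' => differ
  Position 1: 'b' vs 'd' => differ
  Position 2: 'd' vs 'd' => same
  Position 3: 'c' vs 'd' => differ
  Position 4: 'b' vs 'd' => differ
  Position 5: 'b' vs 'a' => differ
  Position 6: 'd' vs 'a' => differ
  Position 7: 'c' vs 'd' => differ
  Position 8: 'c' vs 'a' => differ
Total differences (Hamming distance): 8

8


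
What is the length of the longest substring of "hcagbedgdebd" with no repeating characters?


Input: "hcagbedgdebd"
Sliding window (track last position of each char):
  Position 0 ('h'): window [0,0] length 1 -- new best
  Position 1 ('c'): window [0,1] length 2 -- new best
  Position 2 ('a'): window [0,2] length 3 -- new best
  Position 3 ('g'): window [0,3] length 4 -- new best
  Position 4 ('b'): window [0,4] length 5 -- new best
  Position 5 ('e'): window [0,5] length 6 -- new best
  Position 6 ('d'): window [0,6] length 7 -- new best
  Position 7 ('g'): repeat (last at 3), move window start to 4
  Position 7 ('g'): window [4,7] length 4
  Position 8 ('d'): repeat (last at 6), move window start to 7
  Position 8 ('d'): window [7,8] length 2
  Position 9 ('e'): window [7,9] length 3
  Position 10 ('b'): window [7,10] length 4
  Position 11 ('d'): repeat (last at 8), move window start to 9
  Position 11 ('d'): window [9,11] length 3
Longest substring with no repeats: "hcagbed" with length 7

7


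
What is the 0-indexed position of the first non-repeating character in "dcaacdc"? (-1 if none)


Input: dcaacdc
Character frequencies:
  'a': 2
  'c': 3
  'd': 2
Scanning left to right for freq == 1:
  Position 0 ('d'): freq=2, skip
  Position 1 ('c'): freq=3, skip
  Position 2 ('a'): freq=2, skip
  Position 3 ('a'): freq=2, skip
  Position 4 ('c'): freq=3, skip
  Position 5 ('d'): freq=2, skip
  Position 6 ('c'): freq=3, skip
  No unique character found => answer = -1

-1


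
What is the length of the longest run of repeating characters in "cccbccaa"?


Input: "cccbccaa"
Scanning for longest run:
  Position 1 ('c'): continues run of 'c', length=2
  Position 2 ('c'): continues run of 'c', length=3
  Position 3 ('b'): new char, reset run to 1
  Position 4 ('c'): new char, reset run to 1
  Position 5 ('c'): continues run of 'c', length=2
  Position 6 ('a'): new char, reset run to 1
  Position 7 ('a'): continues run of 'a', length=2
Longest run: 'c' with length 3

3


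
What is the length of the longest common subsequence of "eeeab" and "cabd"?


LCS of "eeeab" and "cabd"
DP table:
           c    a    b    d
      0    0    0    0    0
  e   0    0    0    0    0
  e   0    0    0    0    0
  e   0    0    0    0    0
  a   0    0    1    1    1
  b   0    0    1    2    2
LCS length = dp[5][4] = 2

2


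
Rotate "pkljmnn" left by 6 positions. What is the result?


Input: "pkljmnn", rotate left by 6
First 6 characters: "pkljmn"
Remaining characters: "n"
Concatenate remaining + first: "n" + "pkljmn" = "npkljmn"

npkljmn


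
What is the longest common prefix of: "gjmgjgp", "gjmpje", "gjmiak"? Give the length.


Words: gjmgjgp, gjmpje, gjmiak
  Position 0: all 'g' => match
  Position 1: all 'j' => match
  Position 2: all 'm' => match
  Position 3: ('g', 'p', 'i') => mismatch, stop
LCP = "gjm" (length 3)

3


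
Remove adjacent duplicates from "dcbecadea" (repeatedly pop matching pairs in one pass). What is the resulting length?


Input: dcbecadea
Stack-based adjacent duplicate removal:
  Read 'd': push. Stack: d
  Read 'c': push. Stack: dc
  Read 'b': push. Stack: dcb
  Read 'e': push. Stack: dcbe
  Read 'c': push. Stack: dcbec
  Read 'a': push. Stack: dcbeca
  Read 'd': push. Stack: dcbecad
  Read 'e': push. Stack: dcbecade
  Read 'a': push. Stack: dcbecadea
Final stack: "dcbecadea" (length 9)

9


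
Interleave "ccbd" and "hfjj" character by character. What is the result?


Interleaving "ccbd" and "hfjj":
  Position 0: 'c' from first, 'h' from second => "ch"
  Position 1: 'c' from first, 'f' from second => "cf"
  Position 2: 'b' from first, 'j' from second => "bj"
  Position 3: 'd' from first, 'j' from second => "dj"
Result: chcfbjdj

chcfbjdj


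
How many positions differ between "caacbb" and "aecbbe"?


Comparing "caacbb" and "aecbbe" position by position:
  Position 0: 'c' vs 'a' => DIFFER
  Position 1: 'a' vs 'e' => DIFFER
  Position 2: 'a' vs 'c' => DIFFER
  Position 3: 'c' vs 'b' => DIFFER
  Position 4: 'b' vs 'b' => same
  Position 5: 'b' vs 'e' => DIFFER
Positions that differ: 5

5


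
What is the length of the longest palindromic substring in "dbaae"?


Input: "dbaae"
Checking substrings for palindromes:
  [2:4] "aa" (len 2) => palindrome
Longest palindromic substring: "aa" with length 2

2


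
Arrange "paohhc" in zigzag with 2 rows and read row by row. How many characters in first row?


Zigzag "paohhc" into 2 rows:
Placing characters:
  'p' => row 0
  'a' => row 1
  'o' => row 0
  'h' => row 1
  'h' => row 0
  'c' => row 1
Rows:
  Row 0: "poh"
  Row 1: "ahc"
First row length: 3

3


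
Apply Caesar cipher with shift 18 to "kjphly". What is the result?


Caesar cipher: shift "kjphly" by 18
  'k' (pos 10) + 18 = pos 2 = 'c'
  'j' (pos 9) + 18 = pos 1 = 'b'
  'p' (pos 15) + 18 = pos 7 = 'h'
  'h' (pos 7) + 18 = pos 25 = 'z'
  'l' (pos 11) + 18 = pos 3 = 'd'
  'y' (pos 24) + 18 = pos 16 = 'q'
Result: cbhzdq

cbhzdq


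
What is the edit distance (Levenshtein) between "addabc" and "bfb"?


Computing edit distance: "addabc" -> "bfb"
DP table:
           b    f    b
      0    1    2    3
  a   1    1    2    3
  d   2    2    2    3
  d   3    3    3    3
  a   4    4    4    4
  b   5    4    5    4
  c   6    5    5    5
Edit distance = dp[6][3] = 5

5


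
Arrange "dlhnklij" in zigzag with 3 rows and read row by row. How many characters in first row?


Zigzag "dlhnklij" into 3 rows:
Placing characters:
  'd' => row 0
  'l' => row 1
  'h' => row 2
  'n' => row 1
  'k' => row 0
  'l' => row 1
  'i' => row 2
  'j' => row 1
Rows:
  Row 0: "dk"
  Row 1: "lnlj"
  Row 2: "hi"
First row length: 2

2


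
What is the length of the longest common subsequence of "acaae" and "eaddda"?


LCS of "acaae" and "eaddda"
DP table:
           e    a    d    d    d    a
      0    0    0    0    0    0    0
  a   0    0    1    1    1    1    1
  c   0    0    1    1    1    1    1
  a   0    0    1    1    1    1    2
  a   0    0    1    1    1    1    2
  e   0    1    1    1    1    1    2
LCS length = dp[5][6] = 2

2


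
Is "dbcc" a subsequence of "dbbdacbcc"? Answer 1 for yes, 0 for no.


Check if "dbcc" is a subsequence of "dbbdacbcc"
Greedy scan:
  Position 0 ('d'): matches sub[0] = 'd'
  Position 1 ('b'): matches sub[1] = 'b'
  Position 2 ('b'): no match needed
  Position 3 ('d'): no match needed
  Position 4 ('a'): no match needed
  Position 5 ('c'): matches sub[2] = 'c'
  Position 6 ('b'): no match needed
  Position 7 ('c'): matches sub[3] = 'c'
  Position 8 ('c'): no match needed
All 4 characters matched => is a subsequence

1


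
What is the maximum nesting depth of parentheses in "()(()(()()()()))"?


Input: "()(()(()()()()))"
Tracking depth:
  Position 0 '(': depth becomes 1
  Position 1 ')': depth becomes 0
  Position 2 '(': depth becomes 1
  Position 3 '(': depth becomes 2
  Position 4 ')': depth becomes 1
  Position 5 '(': depth becomes 2
  Position 6 '(': depth becomes 3
  Position 7 ')': depth becomes 2
  Position 8 '(': depth becomes 3
  Position 9 ')': depth becomes 2
  Position 10 '(': depth becomes 3
  Position 11 ')': depth becomes 2
  Position 12 '(': depth becomes 3
  Position 13 ')': depth becomes 2
  Position 14 ')': depth becomes 1
  Position 15 ')': depth becomes 0
Maximum depth reached: 3

3


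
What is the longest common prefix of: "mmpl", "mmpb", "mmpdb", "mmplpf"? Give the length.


Words: mmpl, mmpb, mmpdb, mmplpf
  Position 0: all 'm' => match
  Position 1: all 'm' => match
  Position 2: all 'p' => match
  Position 3: ('l', 'b', 'd', 'l') => mismatch, stop
LCP = "mmp" (length 3)

3


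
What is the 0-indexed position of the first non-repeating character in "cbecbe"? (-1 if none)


Input: cbecbe
Character frequencies:
  'b': 2
  'c': 2
  'e': 2
Scanning left to right for freq == 1:
  Position 0 ('c'): freq=2, skip
  Position 1 ('b'): freq=2, skip
  Position 2 ('e'): freq=2, skip
  Position 3 ('c'): freq=2, skip
  Position 4 ('b'): freq=2, skip
  Position 5 ('e'): freq=2, skip
  No unique character found => answer = -1

-1


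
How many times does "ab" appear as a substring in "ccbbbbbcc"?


Searching for "ab" in "ccbbbbbcc"
Scanning each position:
  Position 0: "cc" => no
  Position 1: "cb" => no
  Position 2: "bb" => no
  Position 3: "bb" => no
  Position 4: "bb" => no
  Position 5: "bb" => no
  Position 6: "bc" => no
  Position 7: "cc" => no
Total occurrences: 0

0


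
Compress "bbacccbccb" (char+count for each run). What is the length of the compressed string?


Input: bbacccbccb
Runs:
  'b' x 2 => "b2"
  'a' x 1 => "a1"
  'c' x 3 => "c3"
  'b' x 1 => "b1"
  'c' x 2 => "c2"
  'b' x 1 => "b1"
Compressed: "b2a1c3b1c2b1"
Compressed length: 12

12


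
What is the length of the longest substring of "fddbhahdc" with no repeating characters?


Input: "fddbhahdc"
Sliding window (track last position of each char):
  Position 0 ('f'): window [0,0] length 1 -- new best
  Position 1 ('d'): window [0,1] length 2 -- new best
  Position 2 ('d'): repeat (last at 1), move window start to 2
  Position 2 ('d'): window [2,2] length 1
  Position 3 ('b'): window [2,3] length 2
  Position 4 ('h'): window [2,4] length 3 -- new best
  Position 5 ('a'): window [2,5] length 4 -- new best
  Position 6 ('h'): repeat (last at 4), move window start to 5
  Position 6 ('h'): window [5,6] length 2
  Position 7 ('d'): window [5,7] length 3
  Position 8 ('c'): window [5,8] length 4
Longest substring with no repeats: "dbha" with length 4

4


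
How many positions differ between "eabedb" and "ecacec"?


Comparing "eabedb" and "ecacec" position by position:
  Position 0: 'e' vs 'e' => same
  Position 1: 'a' vs 'c' => DIFFER
  Position 2: 'b' vs 'a' => DIFFER
  Position 3: 'e' vs 'c' => DIFFER
  Position 4: 'd' vs 'e' => DIFFER
  Position 5: 'b' vs 'c' => DIFFER
Positions that differ: 5

5


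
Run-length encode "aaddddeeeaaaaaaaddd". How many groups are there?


Input: aaddddeeeaaaaaaaddd
Scanning for consecutive runs:
  Group 1: 'a' x 2 (positions 0-1)
  Group 2: 'd' x 4 (positions 2-5)
  Group 3: 'e' x 3 (positions 6-8)
  Group 4: 'a' x 7 (positions 9-15)
  Group 5: 'd' x 3 (positions 16-18)
Total groups: 5

5


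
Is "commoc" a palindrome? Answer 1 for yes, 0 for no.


Input: commoc
Reversed: commoc
  Compare pos 0 ('c') with pos 5 ('c'): match
  Compare pos 1 ('o') with pos 4 ('o'): match
  Compare pos 2 ('m') with pos 3 ('m'): match
Result: palindrome

1


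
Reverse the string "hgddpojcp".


Input: hgddpojcp
Reading characters right to left:
  Position 8: 'p'
  Position 7: 'c'
  Position 6: 'j'
  Position 5: 'o'
  Position 4: 'p'
  Position 3: 'd'
  Position 2: 'd'
  Position 1: 'g'
  Position 0: 'h'
Reversed: pcjopddgh

pcjopddgh


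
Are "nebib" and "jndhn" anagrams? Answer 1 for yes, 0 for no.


Strings: "nebib", "jndhn"
Sorted first:  bbein
Sorted second: dhjnn
Differ at position 0: 'b' vs 'd' => not anagrams

0


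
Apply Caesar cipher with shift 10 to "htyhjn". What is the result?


Caesar cipher: shift "htyhjn" by 10
  'h' (pos 7) + 10 = pos 17 = 'r'
  't' (pos 19) + 10 = pos 3 = 'd'
  'y' (pos 24) + 10 = pos 8 = 'i'
  'h' (pos 7) + 10 = pos 17 = 'r'
  'j' (pos 9) + 10 = pos 19 = 't'
  'n' (pos 13) + 10 = pos 23 = 'x'
Result: rdirtx

rdirtx


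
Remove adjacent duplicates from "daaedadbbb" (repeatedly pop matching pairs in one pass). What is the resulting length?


Input: daaedadbbb
Stack-based adjacent duplicate removal:
  Read 'd': push. Stack: d
  Read 'a': push. Stack: da
  Read 'a': matches stack top 'a' => pop. Stack: d
  Read 'e': push. Stack: de
  Read 'd': push. Stack: ded
  Read 'a': push. Stack: deda
  Read 'd': push. Stack: dedad
  Read 'b': push. Stack: dedadb
  Read 'b': matches stack top 'b' => pop. Stack: dedad
  Read 'b': push. Stack: dedadb
Final stack: "dedadb" (length 6)

6


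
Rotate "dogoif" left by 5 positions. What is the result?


Input: "dogoif", rotate left by 5
First 5 characters: "dogoi"
Remaining characters: "f"
Concatenate remaining + first: "f" + "dogoi" = "fdogoi"

fdogoi


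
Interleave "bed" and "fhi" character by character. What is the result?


Interleaving "bed" and "fhi":
  Position 0: 'b' from first, 'f' from second => "bf"
  Position 1: 'e' from first, 'h' from second => "eh"
  Position 2: 'd' from first, 'i' from second => "di"
Result: bfehdi

bfehdi


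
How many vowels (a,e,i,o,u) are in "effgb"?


Input: effgb
Checking each character:
  'e' at position 0: vowel (running total: 1)
  'f' at position 1: consonant
  'f' at position 2: consonant
  'g' at position 3: consonant
  'b' at position 4: consonant
Total vowels: 1

1


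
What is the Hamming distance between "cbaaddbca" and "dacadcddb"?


Comparing "cbaaddbca" and "dacadcddb" position by position:
  Position 0: 'c' vs 'd' => differ
  Position 1: 'b' vs 'a' => differ
  Position 2: 'a' vs 'c' => differ
  Position 3: 'a' vs 'a' => same
  Position 4: 'd' vs 'd' => same
  Position 5: 'd' vs 'c' => differ
  Position 6: 'b' vs 'd' => differ
  Position 7: 'c' vs 'd' => differ
  Position 8: 'a' vs 'b' => differ
Total differences (Hamming distance): 7

7


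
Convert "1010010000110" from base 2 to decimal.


Input: "1010010000110" in base 2
Positional expansion:
  Digit '1' (value 1) x 2^12 = 4096
  Digit '0' (value 0) x 2^11 = 0
  Digit '1' (value 1) x 2^10 = 1024
  Digit '0' (value 0) x 2^9 = 0
  Digit '0' (value 0) x 2^8 = 0
  Digit '1' (value 1) x 2^7 = 128
  Digit '0' (value 0) x 2^6 = 0
  Digit '0' (value 0) x 2^5 = 0
  Digit '0' (value 0) x 2^4 = 0
  Digit '0' (value 0) x 2^3 = 0
  Digit '1' (value 1) x 2^2 = 4
  Digit '1' (value 1) x 2^1 = 2
  Digit '0' (value 0) x 2^0 = 0
Sum = 5254

5254


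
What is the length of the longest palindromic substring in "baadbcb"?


Input: "baadbcb"
Checking substrings for palindromes:
  [4:7] "bcb" (len 3) => palindrome
  [1:3] "aa" (len 2) => palindrome
Longest palindromic substring: "bcb" with length 3

3


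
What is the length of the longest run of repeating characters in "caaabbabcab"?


Input: "caaabbabcab"
Scanning for longest run:
  Position 1 ('a'): new char, reset run to 1
  Position 2 ('a'): continues run of 'a', length=2
  Position 3 ('a'): continues run of 'a', length=3
  Position 4 ('b'): new char, reset run to 1
  Position 5 ('b'): continues run of 'b', length=2
  Position 6 ('a'): new char, reset run to 1
  Position 7 ('b'): new char, reset run to 1
  Position 8 ('c'): new char, reset run to 1
  Position 9 ('a'): new char, reset run to 1
  Position 10 ('b'): new char, reset run to 1
Longest run: 'a' with length 3

3


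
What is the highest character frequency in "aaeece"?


Input: aaeece
Character counts:
  'a': 2
  'c': 1
  'e': 3
Maximum frequency: 3

3


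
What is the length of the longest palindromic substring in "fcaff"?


Input: "fcaff"
Checking substrings for palindromes:
  [3:5] "ff" (len 2) => palindrome
Longest palindromic substring: "ff" with length 2

2


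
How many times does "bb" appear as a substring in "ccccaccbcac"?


Searching for "bb" in "ccccaccbcac"
Scanning each position:
  Position 0: "cc" => no
  Position 1: "cc" => no
  Position 2: "cc" => no
  Position 3: "ca" => no
  Position 4: "ac" => no
  Position 5: "cc" => no
  Position 6: "cb" => no
  Position 7: "bc" => no
  Position 8: "ca" => no
  Position 9: "ac" => no
Total occurrences: 0

0


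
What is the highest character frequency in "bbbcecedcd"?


Input: bbbcecedcd
Character counts:
  'b': 3
  'c': 3
  'd': 2
  'e': 2
Maximum frequency: 3

3


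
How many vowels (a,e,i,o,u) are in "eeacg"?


Input: eeacg
Checking each character:
  'e' at position 0: vowel (running total: 1)
  'e' at position 1: vowel (running total: 2)
  'a' at position 2: vowel (running total: 3)
  'c' at position 3: consonant
  'g' at position 4: consonant
Total vowels: 3

3


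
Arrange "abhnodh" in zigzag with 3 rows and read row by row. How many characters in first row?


Zigzag "abhnodh" into 3 rows:
Placing characters:
  'a' => row 0
  'b' => row 1
  'h' => row 2
  'n' => row 1
  'o' => row 0
  'd' => row 1
  'h' => row 2
Rows:
  Row 0: "ao"
  Row 1: "bnd"
  Row 2: "hh"
First row length: 2

2


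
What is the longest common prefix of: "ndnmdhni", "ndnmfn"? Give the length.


Words: ndnmdhni, ndnmfn
  Position 0: all 'n' => match
  Position 1: all 'd' => match
  Position 2: all 'n' => match
  Position 3: all 'm' => match
  Position 4: ('d', 'f') => mismatch, stop
LCP = "ndnm" (length 4)

4


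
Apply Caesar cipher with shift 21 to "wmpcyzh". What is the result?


Caesar cipher: shift "wmpcyzh" by 21
  'w' (pos 22) + 21 = pos 17 = 'r'
  'm' (pos 12) + 21 = pos 7 = 'h'
  'p' (pos 15) + 21 = pos 10 = 'k'
  'c' (pos 2) + 21 = pos 23 = 'x'
  'y' (pos 24) + 21 = pos 19 = 't'
  'z' (pos 25) + 21 = pos 20 = 'u'
  'h' (pos 7) + 21 = pos 2 = 'c'
Result: rhkxtuc

rhkxtuc


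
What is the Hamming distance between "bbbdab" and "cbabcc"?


Comparing "bbbdab" and "cbabcc" position by position:
  Position 0: 'b' vs 'c' => differ
  Position 1: 'b' vs 'b' => same
  Position 2: 'b' vs 'a' => differ
  Position 3: 'd' vs 'b' => differ
  Position 4: 'a' vs 'c' => differ
  Position 5: 'b' vs 'c' => differ
Total differences (Hamming distance): 5

5


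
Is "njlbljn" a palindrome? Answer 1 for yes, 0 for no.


Input: njlbljn
Reversed: njlbljn
  Compare pos 0 ('n') with pos 6 ('n'): match
  Compare pos 1 ('j') with pos 5 ('j'): match
  Compare pos 2 ('l') with pos 4 ('l'): match
Result: palindrome

1


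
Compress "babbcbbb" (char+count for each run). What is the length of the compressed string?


Input: babbcbbb
Runs:
  'b' x 1 => "b1"
  'a' x 1 => "a1"
  'b' x 2 => "b2"
  'c' x 1 => "c1"
  'b' x 3 => "b3"
Compressed: "b1a1b2c1b3"
Compressed length: 10

10


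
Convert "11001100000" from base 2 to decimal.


Input: "11001100000" in base 2
Positional expansion:
  Digit '1' (value 1) x 2^10 = 1024
  Digit '1' (value 1) x 2^9 = 512
  Digit '0' (value 0) x 2^8 = 0
  Digit '0' (value 0) x 2^7 = 0
  Digit '1' (value 1) x 2^6 = 64
  Digit '1' (value 1) x 2^5 = 32
  Digit '0' (value 0) x 2^4 = 0
  Digit '0' (value 0) x 2^3 = 0
  Digit '0' (value 0) x 2^2 = 0
  Digit '0' (value 0) x 2^1 = 0
  Digit '0' (value 0) x 2^0 = 0
Sum = 1632

1632


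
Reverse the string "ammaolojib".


Input: ammaolojib
Reading characters right to left:
  Position 9: 'b'
  Position 8: 'i'
  Position 7: 'j'
  Position 6: 'o'
  Position 5: 'l'
  Position 4: 'o'
  Position 3: 'a'
  Position 2: 'm'
  Position 1: 'm'
  Position 0: 'a'
Reversed: bijoloamma

bijoloamma


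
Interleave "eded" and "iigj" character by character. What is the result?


Interleaving "eded" and "iigj":
  Position 0: 'e' from first, 'i' from second => "ei"
  Position 1: 'd' from first, 'i' from second => "di"
  Position 2: 'e' from first, 'g' from second => "eg"
  Position 3: 'd' from first, 'j' from second => "dj"
Result: eidiegdj

eidiegdj


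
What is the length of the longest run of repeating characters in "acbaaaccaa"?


Input: "acbaaaccaa"
Scanning for longest run:
  Position 1 ('c'): new char, reset run to 1
  Position 2 ('b'): new char, reset run to 1
  Position 3 ('a'): new char, reset run to 1
  Position 4 ('a'): continues run of 'a', length=2
  Position 5 ('a'): continues run of 'a', length=3
  Position 6 ('c'): new char, reset run to 1
  Position 7 ('c'): continues run of 'c', length=2
  Position 8 ('a'): new char, reset run to 1
  Position 9 ('a'): continues run of 'a', length=2
Longest run: 'a' with length 3

3


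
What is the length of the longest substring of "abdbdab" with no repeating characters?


Input: "abdbdab"
Sliding window (track last position of each char):
  Position 0 ('a'): window [0,0] length 1 -- new best
  Position 1 ('b'): window [0,1] length 2 -- new best
  Position 2 ('d'): window [0,2] length 3 -- new best
  Position 3 ('b'): repeat (last at 1), move window start to 2
  Position 3 ('b'): window [2,3] length 2
  Position 4 ('d'): repeat (last at 2), move window start to 3
  Position 4 ('d'): window [3,4] length 2
  Position 5 ('a'): window [3,5] length 3
  Position 6 ('b'): repeat (last at 3), move window start to 4
  Position 6 ('b'): window [4,6] length 3
Longest substring with no repeats: "abd" with length 3

3


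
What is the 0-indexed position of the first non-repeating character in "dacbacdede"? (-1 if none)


Input: dacbacdede
Character frequencies:
  'a': 2
  'b': 1
  'c': 2
  'd': 3
  'e': 2
Scanning left to right for freq == 1:
  Position 0 ('d'): freq=3, skip
  Position 1 ('a'): freq=2, skip
  Position 2 ('c'): freq=2, skip
  Position 3 ('b'): unique! => answer = 3

3


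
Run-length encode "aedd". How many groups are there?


Input: aedd
Scanning for consecutive runs:
  Group 1: 'a' x 1 (positions 0-0)
  Group 2: 'e' x 1 (positions 1-1)
  Group 3: 'd' x 2 (positions 2-3)
Total groups: 3

3


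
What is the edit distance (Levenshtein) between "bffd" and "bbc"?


Computing edit distance: "bffd" -> "bbc"
DP table:
           b    b    c
      0    1    2    3
  b   1    0    1    2
  f   2    1    1    2
  f   3    2    2    2
  d   4    3    3    3
Edit distance = dp[4][3] = 3

3


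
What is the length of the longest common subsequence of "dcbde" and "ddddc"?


LCS of "dcbde" and "ddddc"
DP table:
           d    d    d    d    c
      0    0    0    0    0    0
  d   0    1    1    1    1    1
  c   0    1    1    1    1    2
  b   0    1    1    1    1    2
  d   0    1    2    2    2    2
  e   0    1    2    2    2    2
LCS length = dp[5][5] = 2

2


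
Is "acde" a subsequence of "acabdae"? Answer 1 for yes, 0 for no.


Check if "acde" is a subsequence of "acabdae"
Greedy scan:
  Position 0 ('a'): matches sub[0] = 'a'
  Position 1 ('c'): matches sub[1] = 'c'
  Position 2 ('a'): no match needed
  Position 3 ('b'): no match needed
  Position 4 ('d'): matches sub[2] = 'd'
  Position 5 ('a'): no match needed
  Position 6 ('e'): matches sub[3] = 'e'
All 4 characters matched => is a subsequence

1


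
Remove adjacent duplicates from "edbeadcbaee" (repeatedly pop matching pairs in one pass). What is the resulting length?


Input: edbeadcbaee
Stack-based adjacent duplicate removal:
  Read 'e': push. Stack: e
  Read 'd': push. Stack: ed
  Read 'b': push. Stack: edb
  Read 'e': push. Stack: edbe
  Read 'a': push. Stack: edbea
  Read 'd': push. Stack: edbead
  Read 'c': push. Stack: edbeadc
  Read 'b': push. Stack: edbeadcb
  Read 'a': push. Stack: edbeadcba
  Read 'e': push. Stack: edbeadcbae
  Read 'e': matches stack top 'e' => pop. Stack: edbeadcba
Final stack: "edbeadcba" (length 9)

9


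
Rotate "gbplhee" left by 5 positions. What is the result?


Input: "gbplhee", rotate left by 5
First 5 characters: "gbplh"
Remaining characters: "ee"
Concatenate remaining + first: "ee" + "gbplh" = "eegbplh"

eegbplh


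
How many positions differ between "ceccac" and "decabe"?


Comparing "ceccac" and "decabe" position by position:
  Position 0: 'c' vs 'd' => DIFFER
  Position 1: 'e' vs 'e' => same
  Position 2: 'c' vs 'c' => same
  Position 3: 'c' vs 'a' => DIFFER
  Position 4: 'a' vs 'b' => DIFFER
  Position 5: 'c' vs 'e' => DIFFER
Positions that differ: 4

4


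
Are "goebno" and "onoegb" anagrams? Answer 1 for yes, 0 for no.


Strings: "goebno", "onoegb"
Sorted first:  begnoo
Sorted second: begnoo
Sorted forms match => anagrams

1


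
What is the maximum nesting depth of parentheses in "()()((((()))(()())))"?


Input: "()()((((()))(()())))"
Tracking depth:
  Position 0 '(': depth becomes 1
  Position 1 ')': depth becomes 0
  Position 2 '(': depth becomes 1
  Position 3 ')': depth becomes 0
  Position 4 '(': depth becomes 1
  Position 5 '(': depth becomes 2
  Position 6 '(': depth becomes 3
  Position 7 '(': depth becomes 4
  Position 8 '(': depth becomes 5
  Position 9 ')': depth becomes 4
  Position 10 ')': depth becomes 3
  Position 11 ')': depth becomes 2
  Position 12 '(': depth becomes 3
  Position 13 '(': depth becomes 4
  Position 14 ')': depth becomes 3
  Position 15 '(': depth becomes 4
  Position 16 ')': depth becomes 3
  Position 17 ')': depth becomes 2
  Position 18 ')': depth becomes 1
  Position 19 ')': depth becomes 0
Maximum depth reached: 5

5


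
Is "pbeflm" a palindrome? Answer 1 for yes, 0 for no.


Input: pbeflm
Reversed: mlfebp
  Compare pos 0 ('p') with pos 5 ('m'): MISMATCH
  Compare pos 1 ('b') with pos 4 ('l'): MISMATCH
  Compare pos 2 ('e') with pos 3 ('f'): MISMATCH
Result: not a palindrome

0


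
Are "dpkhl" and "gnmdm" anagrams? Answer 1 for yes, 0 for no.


Strings: "dpkhl", "gnmdm"
Sorted first:  dhklp
Sorted second: dgmmn
Differ at position 1: 'h' vs 'g' => not anagrams

0


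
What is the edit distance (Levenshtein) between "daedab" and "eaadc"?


Computing edit distance: "daedab" -> "eaadc"
DP table:
           e    a    a    d    c
      0    1    2    3    4    5
  d   1    1    2    3    3    4
  a   2    2    1    2    3    4
  e   3    2    2    2    3    4
  d   4    3    3    3    2    3
  a   5    4    3    3    3    3
  b   6    5    4    4    4    4
Edit distance = dp[6][5] = 4

4


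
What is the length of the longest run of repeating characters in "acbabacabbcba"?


Input: "acbabacabbcba"
Scanning for longest run:
  Position 1 ('c'): new char, reset run to 1
  Position 2 ('b'): new char, reset run to 1
  Position 3 ('a'): new char, reset run to 1
  Position 4 ('b'): new char, reset run to 1
  Position 5 ('a'): new char, reset run to 1
  Position 6 ('c'): new char, reset run to 1
  Position 7 ('a'): new char, reset run to 1
  Position 8 ('b'): new char, reset run to 1
  Position 9 ('b'): continues run of 'b', length=2
  Position 10 ('c'): new char, reset run to 1
  Position 11 ('b'): new char, reset run to 1
  Position 12 ('a'): new char, reset run to 1
Longest run: 'b' with length 2

2


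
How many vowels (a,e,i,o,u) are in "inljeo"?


Input: inljeo
Checking each character:
  'i' at position 0: vowel (running total: 1)
  'n' at position 1: consonant
  'l' at position 2: consonant
  'j' at position 3: consonant
  'e' at position 4: vowel (running total: 2)
  'o' at position 5: vowel (running total: 3)
Total vowels: 3

3


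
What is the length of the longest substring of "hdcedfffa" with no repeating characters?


Input: "hdcedfffa"
Sliding window (track last position of each char):
  Position 0 ('h'): window [0,0] length 1 -- new best
  Position 1 ('d'): window [0,1] length 2 -- new best
  Position 2 ('c'): window [0,2] length 3 -- new best
  Position 3 ('e'): window [0,3] length 4 -- new best
  Position 4 ('d'): repeat (last at 1), move window start to 2
  Position 4 ('d'): window [2,4] length 3
  Position 5 ('f'): window [2,5] length 4
  Position 6 ('f'): repeat (last at 5), move window start to 6
  Position 6 ('f'): window [6,6] length 1
  Position 7 ('f'): repeat (last at 6), move window start to 7
  Position 7 ('f'): window [7,7] length 1
  Position 8 ('a'): window [7,8] length 2
Longest substring with no repeats: "hdce" with length 4

4


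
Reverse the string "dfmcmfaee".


Input: dfmcmfaee
Reading characters right to left:
  Position 8: 'e'
  Position 7: 'e'
  Position 6: 'a'
  Position 5: 'f'
  Position 4: 'm'
  Position 3: 'c'
  Position 2: 'm'
  Position 1: 'f'
  Position 0: 'd'
Reversed: eeafmcmfd

eeafmcmfd


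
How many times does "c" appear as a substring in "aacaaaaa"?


Searching for "c" in "aacaaaaa"
Scanning each position:
  Position 0: "a" => no
  Position 1: "a" => no
  Position 2: "c" => MATCH
  Position 3: "a" => no
  Position 4: "a" => no
  Position 5: "a" => no
  Position 6: "a" => no
  Position 7: "a" => no
Total occurrences: 1

1


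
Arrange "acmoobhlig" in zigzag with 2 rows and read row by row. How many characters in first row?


Zigzag "acmoobhlig" into 2 rows:
Placing characters:
  'a' => row 0
  'c' => row 1
  'm' => row 0
  'o' => row 1
  'o' => row 0
  'b' => row 1
  'h' => row 0
  'l' => row 1
  'i' => row 0
  'g' => row 1
Rows:
  Row 0: "amohi"
  Row 1: "coblg"
First row length: 5

5


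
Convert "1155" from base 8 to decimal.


Input: "1155" in base 8
Positional expansion:
  Digit '1' (value 1) x 8^3 = 512
  Digit '1' (value 1) x 8^2 = 64
  Digit '5' (value 5) x 8^1 = 40
  Digit '5' (value 5) x 8^0 = 5
Sum = 621

621


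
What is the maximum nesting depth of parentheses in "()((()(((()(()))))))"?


Input: "()((()(((()(()))))))"
Tracking depth:
  Position 0 '(': depth becomes 1
  Position 1 ')': depth becomes 0
  Position 2 '(': depth becomes 1
  Position 3 '(': depth becomes 2
  Position 4 '(': depth becomes 3
  Position 5 ')': depth becomes 2
  Position 6 '(': depth becomes 3
  Position 7 '(': depth becomes 4
  Position 8 '(': depth becomes 5
  Position 9 '(': depth becomes 6
  Position 10 ')': depth becomes 5
  Position 11 '(': depth becomes 6
  Position 12 '(': depth becomes 7
  Position 13 ')': depth becomes 6
  Position 14 ')': depth becomes 5
  Position 15 ')': depth becomes 4
  Position 16 ')': depth becomes 3
  Position 17 ')': depth becomes 2
  Position 18 ')': depth becomes 1
  Position 19 ')': depth becomes 0
Maximum depth reached: 7

7


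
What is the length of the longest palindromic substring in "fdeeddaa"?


Input: "fdeeddaa"
Checking substrings for palindromes:
  [1:5] "deed" (len 4) => palindrome
  [2:4] "ee" (len 2) => palindrome
  [4:6] "dd" (len 2) => palindrome
  [6:8] "aa" (len 2) => palindrome
Longest palindromic substring: "deed" with length 4

4


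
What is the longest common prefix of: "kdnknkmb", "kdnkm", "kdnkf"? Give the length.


Words: kdnknkmb, kdnkm, kdnkf
  Position 0: all 'k' => match
  Position 1: all 'd' => match
  Position 2: all 'n' => match
  Position 3: all 'k' => match
  Position 4: ('n', 'm', 'f') => mismatch, stop
LCP = "kdnk" (length 4)

4


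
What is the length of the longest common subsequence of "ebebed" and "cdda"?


LCS of "ebebed" and "cdda"
DP table:
           c    d    d    a
      0    0    0    0    0
  e   0    0    0    0    0
  b   0    0    0    0    0
  e   0    0    0    0    0
  b   0    0    0    0    0
  e   0    0    0    0    0
  d   0    0    1    1    1
LCS length = dp[6][4] = 1

1


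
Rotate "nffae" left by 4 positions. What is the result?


Input: "nffae", rotate left by 4
First 4 characters: "nffa"
Remaining characters: "e"
Concatenate remaining + first: "e" + "nffa" = "enffa"

enffa


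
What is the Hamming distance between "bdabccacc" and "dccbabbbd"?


Comparing "bdabccacc" and "dccbabbbd" position by position:
  Position 0: 'b' vs 'd' => differ
  Position 1: 'd' vs 'c' => differ
  Position 2: 'a' vs 'c' => differ
  Position 3: 'b' vs 'b' => same
  Position 4: 'c' vs 'a' => differ
  Position 5: 'c' vs 'b' => differ
  Position 6: 'a' vs 'b' => differ
  Position 7: 'c' vs 'b' => differ
  Position 8: 'c' vs 'd' => differ
Total differences (Hamming distance): 8

8


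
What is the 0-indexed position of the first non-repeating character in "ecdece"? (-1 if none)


Input: ecdece
Character frequencies:
  'c': 2
  'd': 1
  'e': 3
Scanning left to right for freq == 1:
  Position 0 ('e'): freq=3, skip
  Position 1 ('c'): freq=2, skip
  Position 2 ('d'): unique! => answer = 2

2


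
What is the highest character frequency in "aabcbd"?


Input: aabcbd
Character counts:
  'a': 2
  'b': 2
  'c': 1
  'd': 1
Maximum frequency: 2

2


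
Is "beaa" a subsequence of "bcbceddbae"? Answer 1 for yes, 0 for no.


Check if "beaa" is a subsequence of "bcbceddbae"
Greedy scan:
  Position 0 ('b'): matches sub[0] = 'b'
  Position 1 ('c'): no match needed
  Position 2 ('b'): no match needed
  Position 3 ('c'): no match needed
  Position 4 ('e'): matches sub[1] = 'e'
  Position 5 ('d'): no match needed
  Position 6 ('d'): no match needed
  Position 7 ('b'): no match needed
  Position 8 ('a'): matches sub[2] = 'a'
  Position 9 ('e'): no match needed
Only matched 3/4 characters => not a subsequence

0


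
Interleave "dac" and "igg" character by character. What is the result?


Interleaving "dac" and "igg":
  Position 0: 'd' from first, 'i' from second => "di"
  Position 1: 'a' from first, 'g' from second => "ag"
  Position 2: 'c' from first, 'g' from second => "cg"
Result: diagcg

diagcg


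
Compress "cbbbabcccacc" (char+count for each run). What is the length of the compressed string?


Input: cbbbabcccacc
Runs:
  'c' x 1 => "c1"
  'b' x 3 => "b3"
  'a' x 1 => "a1"
  'b' x 1 => "b1"
  'c' x 3 => "c3"
  'a' x 1 => "a1"
  'c' x 2 => "c2"
Compressed: "c1b3a1b1c3a1c2"
Compressed length: 14

14


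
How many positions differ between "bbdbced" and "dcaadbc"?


Comparing "bbdbced" and "dcaadbc" position by position:
  Position 0: 'b' vs 'd' => DIFFER
  Position 1: 'b' vs 'c' => DIFFER
  Position 2: 'd' vs 'a' => DIFFER
  Position 3: 'b' vs 'a' => DIFFER
  Position 4: 'c' vs 'd' => DIFFER
  Position 5: 'e' vs 'b' => DIFFER
  Position 6: 'd' vs 'c' => DIFFER
Positions that differ: 7

7
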